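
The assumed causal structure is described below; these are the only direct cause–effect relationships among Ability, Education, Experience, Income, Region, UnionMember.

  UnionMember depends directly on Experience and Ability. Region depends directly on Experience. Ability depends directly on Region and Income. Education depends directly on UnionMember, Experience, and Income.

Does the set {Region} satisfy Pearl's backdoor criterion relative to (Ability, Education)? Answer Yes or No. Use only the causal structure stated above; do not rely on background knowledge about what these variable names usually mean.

Backdoor paths from Ability to Education (paths whose first edge points into Ability):
  P1: Ability <- Income -> Education
  P2: Ability <- Region <- Experience -> UnionMember -> Education
  P3: Ability <- Region <- Experience -> Education
Condition 1 (no descendant of Ability in the set): holds — descendants of Ability are {Education, UnionMember}; none are in {Region}.
Condition 2 (every backdoor path blocked by {Region}):
  P1: open — no interior node is in the conditioning set.
  P2: blocked at chain node Region ∈ conditioning set.
  P3: blocked at chain node Region ∈ conditioning set.
{Region} does not satisfy the backdoor criterion.

No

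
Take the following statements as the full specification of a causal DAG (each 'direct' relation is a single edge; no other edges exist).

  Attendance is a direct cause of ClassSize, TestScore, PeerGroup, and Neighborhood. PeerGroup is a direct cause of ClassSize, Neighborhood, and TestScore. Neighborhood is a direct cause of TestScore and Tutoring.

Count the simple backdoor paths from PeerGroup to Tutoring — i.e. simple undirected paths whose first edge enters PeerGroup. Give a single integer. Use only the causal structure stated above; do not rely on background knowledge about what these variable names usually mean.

A backdoor path from PeerGroup to Tutoring is any simple undirected path whose first edge points into PeerGroup (i.e. leaves PeerGroup via a parent).
Parents of PeerGroup: {Attendance}.
Enumerating:
  P1: PeerGroup <- Attendance -> Neighborhood -> Tutoring
  P2: PeerGroup <- Attendance -> TestScore <- Neighborhood -> Tutoring
That exhausts the simple backdoor paths. Count: 2.

2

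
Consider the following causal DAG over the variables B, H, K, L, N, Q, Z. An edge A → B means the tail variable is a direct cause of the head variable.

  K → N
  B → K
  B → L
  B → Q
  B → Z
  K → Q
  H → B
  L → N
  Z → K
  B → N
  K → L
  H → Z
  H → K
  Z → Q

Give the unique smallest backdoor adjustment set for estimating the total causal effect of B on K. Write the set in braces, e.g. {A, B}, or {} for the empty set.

Variables eligible for adjustment (non-descendants of B, excluding B and K): {H}.
Backdoor paths from B to K:
  P1: B <- H -> Z -> K
  P2: B <- H -> Z -> Q <- K
  P3: B <- H -> K
The empty set is not sufficient: P1 (B <- H -> Z -> K) has no collider blocking it and no conditioned non-collider, so it is open.
Try {H}:
  P1: blocked at fork node H ∈ conditioning set.
  P2: blocked at fork node H ∈ conditioning set.
  P3: blocked at fork node H ∈ conditioning set.
{H} contains no descendant of B and blocks every backdoor path.
{H} is the unique smallest valid adjustment set.

{H}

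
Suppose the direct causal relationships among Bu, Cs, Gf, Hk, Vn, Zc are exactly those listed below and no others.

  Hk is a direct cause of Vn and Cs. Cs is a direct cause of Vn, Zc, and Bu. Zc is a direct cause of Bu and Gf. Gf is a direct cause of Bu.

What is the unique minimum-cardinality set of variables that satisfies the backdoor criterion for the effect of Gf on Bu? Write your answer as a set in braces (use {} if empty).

{Zc}

Variables eligible for adjustment (non-descendants of Gf, excluding Gf and Bu): {Cs, Hk, Vn, Zc}.
Backdoor paths from Gf to Bu:
  P1: Gf <- Zc <- Cs -> Bu
  P2: Gf <- Zc -> Bu
The empty set is not sufficient: P1 (Gf <- Zc <- Cs -> Bu) has no collider blocking it and no conditioned non-collider, so it is open.
Try {Zc}:
  P1: blocked at chain node Zc ∈ conditioning set.
  P2: blocked at fork node Zc ∈ conditioning set.
{Zc} contains no descendant of Gf and blocks every backdoor path.
No other singleton works — e.g. {Hk} leaves P1 open — so {Zc} is the unique smallest valid adjustment set.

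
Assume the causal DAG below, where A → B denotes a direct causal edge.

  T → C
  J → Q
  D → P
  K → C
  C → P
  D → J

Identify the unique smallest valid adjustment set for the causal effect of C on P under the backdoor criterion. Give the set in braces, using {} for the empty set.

Variables eligible for adjustment (non-descendants of C, excluding C and P): {D, J, K, Q, T}.
Backdoor paths from C to P:
  (none)
With no backdoor paths the empty set already satisfies the criterion, and it is trivially minimal.

{}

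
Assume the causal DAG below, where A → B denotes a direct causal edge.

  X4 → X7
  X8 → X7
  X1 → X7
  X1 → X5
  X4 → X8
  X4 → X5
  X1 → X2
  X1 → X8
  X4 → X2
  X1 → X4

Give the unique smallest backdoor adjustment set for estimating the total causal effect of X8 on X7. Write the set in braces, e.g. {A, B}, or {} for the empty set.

{X1, X4}

Variables eligible for adjustment (non-descendants of X8, excluding X8 and X7): {X1, X2, X4, X5}.
Backdoor paths from X8 to X7:
  P1: X8 <- X1 -> X4 -> X7
  P2: X8 <- X1 -> X5 <- X4 -> X7
  P3: X8 <- X1 -> X2 <- X4 -> X7
  P4: X8 <- X1 -> X7
  P5: X8 <- X4 <- X1 -> X7
  P6: X8 <- X4 -> X5 <- X1 -> X7
  P7: X8 <- X4 -> X2 <- X1 -> X7
  P8: X8 <- X4 -> X7
The empty set is not sufficient: P1 (X8 <- X1 -> X4 -> X7) has no collider blocking it and no conditioned non-collider, so it is open.
Try {X1, X4}:
  P1: blocked at fork node X1 ∈ conditioning set.
  P2: blocked at fork node X1 ∈ conditioning set.
  P3: blocked at fork node X1 ∈ conditioning set.
  P4: blocked at fork node X1 ∈ conditioning set.
  P5: blocked at chain node X4 ∈ conditioning set.
  P6: blocked at fork node X4 ∈ conditioning set.
  P7: blocked at fork node X4 ∈ conditioning set.
  P8: blocked at fork node X4 ∈ conditioning set.
{X1, X4} contains no descendant of X8 and blocks every backdoor path.
Every element of {X1, X4} is needed (dropping X1 leaves P4 open; dropping X4 leaves P8 open), so no proper subset is valid.
Among all size-2 subsets of the eligible variables, only {X1, X4} blocks every backdoor path, so it is the unique smallest valid adjustment set.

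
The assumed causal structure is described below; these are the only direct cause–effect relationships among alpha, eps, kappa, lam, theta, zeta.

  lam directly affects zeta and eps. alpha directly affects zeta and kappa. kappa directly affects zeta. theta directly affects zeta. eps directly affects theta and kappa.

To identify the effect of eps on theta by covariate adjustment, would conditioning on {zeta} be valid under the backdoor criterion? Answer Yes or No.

No

Backdoor paths from eps to theta (paths whose first edge points into eps):
  P1: eps <- lam -> zeta <- theta
Condition 1 (no descendant of eps in the set): FAILS — zeta is a descendant of eps.
Condition 2 (every backdoor path blocked by {zeta}):
  P1: open — collider(s) zeta are conditioned on (or have a conditioned descendant) and no non-collider on the path is in the set.
{zeta} does not satisfy the backdoor criterion.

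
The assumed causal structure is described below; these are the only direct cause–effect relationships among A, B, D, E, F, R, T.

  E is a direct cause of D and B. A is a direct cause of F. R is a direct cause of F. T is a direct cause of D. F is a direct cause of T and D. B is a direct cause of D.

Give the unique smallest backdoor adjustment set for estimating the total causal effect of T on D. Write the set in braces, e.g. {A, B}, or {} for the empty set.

{F}

Variables eligible for adjustment (non-descendants of T, excluding T and D): {A, B, E, F, R}.
Backdoor paths from T to D:
  P1: T <- F -> D
The empty set is not sufficient: P1 (T <- F -> D) has no collider blocking it and no conditioned non-collider, so it is open.
Try {F}:
  P1: blocked at fork node F ∈ conditioning set.
{F} contains no descendant of T and blocks every backdoor path.
No other singleton works — e.g. {A} leaves P1 open — so {F} is the unique smallest valid adjustment set.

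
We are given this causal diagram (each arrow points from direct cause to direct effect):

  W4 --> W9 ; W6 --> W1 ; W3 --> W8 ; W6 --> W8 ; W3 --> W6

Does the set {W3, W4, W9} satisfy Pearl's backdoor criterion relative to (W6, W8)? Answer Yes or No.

Backdoor paths from W6 to W8 (paths whose first edge points into W6):
  P1: W6 <- W3 -> W8
Condition 1 (no descendant of W6 in the set): holds — descendants of W6 are {W1, W8}; none are in {W3, W4, W9}.
Condition 2 (every backdoor path blocked by {W3, W4, W9}):
  P1: blocked at fork node W3 ∈ conditioning set.
{W3, W4, W9} satisfies the backdoor criterion.

Yes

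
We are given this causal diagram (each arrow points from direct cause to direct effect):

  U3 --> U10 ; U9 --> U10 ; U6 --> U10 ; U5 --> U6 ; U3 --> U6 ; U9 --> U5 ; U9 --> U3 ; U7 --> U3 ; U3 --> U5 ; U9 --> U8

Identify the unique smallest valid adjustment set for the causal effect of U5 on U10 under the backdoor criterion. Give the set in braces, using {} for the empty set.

Variables eligible for adjustment (non-descendants of U5, excluding U5 and U10): {U3, U7, U8, U9}.
Backdoor paths from U5 to U10:
  P1: U5 <- U9 -> U3 -> U6 -> U10
  P2: U5 <- U9 -> U3 -> U10
  P3: U5 <- U9 -> U10
  P4: U5 <- U3 <- U9 -> U10
  P5: U5 <- U3 -> U6 -> U10
  P6: U5 <- U3 -> U10
The empty set is not sufficient: P1 (U5 <- U9 -> U3 -> U6 -> U10) has no collider blocking it and no conditioned non-collider, so it is open.
Try {U3, U9}:
  P1: blocked at fork node U9 ∈ conditioning set.
  P2: blocked at fork node U9 ∈ conditioning set.
  P3: blocked at fork node U9 ∈ conditioning set.
  P4: blocked at chain node U3 ∈ conditioning set.
  P5: blocked at fork node U3 ∈ conditioning set.
  P6: blocked at fork node U3 ∈ conditioning set.
{U3, U9} contains no descendant of U5 and blocks every backdoor path.
Every element of {U3, U9} is needed (dropping U3 leaves P5 open; dropping U9 leaves P3 open), so no proper subset is valid.
Among all size-2 subsets of the eligible variables, only {U3, U9} blocks every backdoor path, so it is the unique smallest valid adjustment set.

{U3, U9}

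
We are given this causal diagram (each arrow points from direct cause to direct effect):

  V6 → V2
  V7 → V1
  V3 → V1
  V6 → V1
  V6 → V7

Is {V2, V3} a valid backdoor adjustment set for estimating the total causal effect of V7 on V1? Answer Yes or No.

Backdoor paths from V7 to V1 (paths whose first edge points into V7):
  P1: V7 <- V6 -> V1
Condition 1 (no descendant of V7 in the set): holds — descendants of V7 are {V1}; none are in {V2, V3}.
Condition 2 (every backdoor path blocked by {V2, V3}):
  P1: open — no interior node is in the conditioning set.
{V2, V3} does not satisfy the backdoor criterion.

No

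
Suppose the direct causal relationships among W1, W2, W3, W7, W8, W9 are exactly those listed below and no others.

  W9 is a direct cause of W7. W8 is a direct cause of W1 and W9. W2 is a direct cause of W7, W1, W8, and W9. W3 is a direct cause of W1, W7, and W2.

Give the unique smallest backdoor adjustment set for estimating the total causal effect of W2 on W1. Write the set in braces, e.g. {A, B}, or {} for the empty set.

Variables eligible for adjustment (non-descendants of W2, excluding W2 and W1): {W3}.
Backdoor paths from W2 to W1:
  P1: W2 <- W3 -> W1
  P2: W2 <- W3 -> W7 <- W9 <- W8 -> W1
The empty set is not sufficient: P1 (W2 <- W3 -> W1) has no collider blocking it and no conditioned non-collider, so it is open.
Try {W3}:
  P1: blocked at fork node W3 ∈ conditioning set.
  P2: blocked at fork node W3 ∈ conditioning set.
{W3} contains no descendant of W2 and blocks every backdoor path.
{W3} is the unique smallest valid adjustment set.

{W3}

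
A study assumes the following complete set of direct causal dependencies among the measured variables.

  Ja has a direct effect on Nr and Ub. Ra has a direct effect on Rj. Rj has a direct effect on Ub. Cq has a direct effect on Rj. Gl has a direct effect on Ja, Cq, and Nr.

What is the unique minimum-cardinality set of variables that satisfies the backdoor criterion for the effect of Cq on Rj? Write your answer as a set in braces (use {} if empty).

{}

Variables eligible for adjustment (non-descendants of Cq, excluding Cq and Rj): {Gl, Ja, Nr, Ra}.
Backdoor paths from Cq to Rj:
  P1: Cq <- Gl -> Ja -> Ub <- Rj
  P2: Cq <- Gl -> Nr <- Ja -> Ub <- Rj
Each backdoor path contains an unconditioned collider, so every path is already blocked with the empty conditioning set:
  P1: blocked at collider Ub (neither it nor any descendant is in the conditioning set).
  P2: blocked at collider Nr (neither it nor any descendant is in the conditioning set).
The empty set is therefore the unique smallest valid set.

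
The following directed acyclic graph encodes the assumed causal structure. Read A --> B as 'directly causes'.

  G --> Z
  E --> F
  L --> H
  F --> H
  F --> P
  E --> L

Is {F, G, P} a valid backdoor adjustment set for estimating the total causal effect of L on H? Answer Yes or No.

Backdoor paths from L to H (paths whose first edge points into L):
  P1: L <- E -> F -> H
Condition 1 (no descendant of L in the set): holds — descendants of L are {H}; none are in {F, G, P}.
Condition 2 (every backdoor path blocked by {F, G, P}):
  P1: blocked at chain node F ∈ conditioning set.
{F, G, P} satisfies the backdoor criterion.

Yes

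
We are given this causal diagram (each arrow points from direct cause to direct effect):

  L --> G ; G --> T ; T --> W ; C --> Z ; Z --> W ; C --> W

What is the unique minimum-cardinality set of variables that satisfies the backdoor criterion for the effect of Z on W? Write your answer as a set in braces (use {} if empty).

Variables eligible for adjustment (non-descendants of Z, excluding Z and W): {C, G, L, T}.
Backdoor paths from Z to W:
  P1: Z <- C -> W
The empty set is not sufficient: P1 (Z <- C -> W) has no collider blocking it and no conditioned non-collider, so it is open.
Try {C}:
  P1: blocked at fork node C ∈ conditioning set.
{C} contains no descendant of Z and blocks every backdoor path.
No other singleton works — e.g. {L} leaves P1 open — so {C} is the unique smallest valid adjustment set.

{C}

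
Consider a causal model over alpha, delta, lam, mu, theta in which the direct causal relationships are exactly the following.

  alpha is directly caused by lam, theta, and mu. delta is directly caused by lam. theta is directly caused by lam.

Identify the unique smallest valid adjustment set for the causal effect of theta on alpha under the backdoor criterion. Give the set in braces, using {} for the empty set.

{lam}

Variables eligible for adjustment (non-descendants of theta, excluding theta and alpha): {delta, lam, mu}.
Backdoor paths from theta to alpha:
  P1: theta <- lam -> alpha
The empty set is not sufficient: P1 (theta <- lam -> alpha) has no collider blocking it and no conditioned non-collider, so it is open.
Try {lam}:
  P1: blocked at fork node lam ∈ conditioning set.
{lam} contains no descendant of theta and blocks every backdoor path.
No other singleton works — e.g. {mu} leaves P1 open — so {lam} is the unique smallest valid adjustment set.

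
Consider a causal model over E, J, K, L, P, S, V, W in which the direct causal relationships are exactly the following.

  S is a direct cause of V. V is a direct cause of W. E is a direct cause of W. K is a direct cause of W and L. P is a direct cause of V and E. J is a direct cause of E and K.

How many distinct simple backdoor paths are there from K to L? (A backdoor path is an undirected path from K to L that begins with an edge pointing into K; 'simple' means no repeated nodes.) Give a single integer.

0

A backdoor path from K to L is any simple undirected path whose first edge points into K (i.e. leaves K via a parent).
Parents of K: {J}.
No simple path from any parent of K reaches L without revisiting K, so there are no backdoor paths.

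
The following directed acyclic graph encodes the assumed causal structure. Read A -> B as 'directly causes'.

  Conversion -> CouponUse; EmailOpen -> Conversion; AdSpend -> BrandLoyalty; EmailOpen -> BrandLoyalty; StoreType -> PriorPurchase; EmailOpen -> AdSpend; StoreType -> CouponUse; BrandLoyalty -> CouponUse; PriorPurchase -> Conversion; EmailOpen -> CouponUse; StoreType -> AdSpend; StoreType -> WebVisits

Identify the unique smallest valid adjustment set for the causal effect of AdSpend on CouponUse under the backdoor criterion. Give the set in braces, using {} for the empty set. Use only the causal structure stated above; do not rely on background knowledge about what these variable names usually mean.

Variables eligible for adjustment (non-descendants of AdSpend, excluding AdSpend and CouponUse): {Conversion, EmailOpen, PriorPurchase, StoreType, WebVisits}.
Backdoor paths from AdSpend to CouponUse:
  P1: AdSpend <- StoreType -> PriorPurchase -> Conversion <- EmailOpen -> BrandLoyalty -> CouponUse
  P2: AdSpend <- StoreType -> PriorPurchase -> Conversion <- EmailOpen -> CouponUse
  P3: AdSpend <- StoreType -> PriorPurchase -> Conversion -> CouponUse
  P4: AdSpend <- StoreType -> CouponUse
  P5: AdSpend <- EmailOpen -> Conversion <- PriorPurchase <- StoreType -> CouponUse
  P6: AdSpend <- EmailOpen -> Conversion -> CouponUse
  P7: AdSpend <- EmailOpen -> BrandLoyalty -> CouponUse
  P8: AdSpend <- EmailOpen -> CouponUse
The empty set is not sufficient: P3 (AdSpend <- StoreType -> PriorPurchase -> Conversion -> CouponUse) has no collider blocking it and no conditioned non-collider, so it is open.
Try {EmailOpen, StoreType}:
  P1: blocked at fork node StoreType ∈ conditioning set.
  P2: blocked at fork node StoreType ∈ conditioning set.
  P3: blocked at fork node StoreType ∈ conditioning set.
  P4: blocked at fork node StoreType ∈ conditioning set.
  P5: blocked at fork node EmailOpen ∈ conditioning set.
  P6: blocked at fork node EmailOpen ∈ conditioning set.
  P7: blocked at fork node EmailOpen ∈ conditioning set.
  P8: blocked at fork node EmailOpen ∈ conditioning set.
{EmailOpen, StoreType} contains no descendant of AdSpend and blocks every backdoor path.
Every element of {EmailOpen, StoreType} is needed (dropping EmailOpen leaves P6 open; dropping StoreType leaves P3 open), so no proper subset is valid.
Among all size-2 subsets of the eligible variables, only {EmailOpen, StoreType} blocks every backdoor path, so it is the unique smallest valid adjustment set.

{EmailOpen, StoreType}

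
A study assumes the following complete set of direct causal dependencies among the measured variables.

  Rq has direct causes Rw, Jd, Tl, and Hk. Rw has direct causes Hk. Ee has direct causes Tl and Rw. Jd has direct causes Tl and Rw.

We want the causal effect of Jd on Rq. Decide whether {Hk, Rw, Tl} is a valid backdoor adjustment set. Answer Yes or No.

Backdoor paths from Jd to Rq (paths whose first edge points into Jd):
  P1: Jd <- Rw <- Hk -> Rq
  P2: Jd <- Rw -> Ee <- Tl -> Rq
  P3: Jd <- Rw -> Rq
  P4: Jd <- Tl -> Ee <- Rw <- Hk -> Rq
  P5: Jd <- Tl -> Ee <- Rw -> Rq
  P6: Jd <- Tl -> Rq
Condition 1 (no descendant of Jd in the set): holds — descendants of Jd are {Rq}; none are in {Hk, Rw, Tl}.
Condition 2 (every backdoor path blocked by {Hk, Rw, Tl}):
  P1: blocked at chain node Rw ∈ conditioning set.
  P2: blocked at fork node Rw ∈ conditioning set.
  P3: blocked at fork node Rw ∈ conditioning set.
  P4: blocked at fork node Tl ∈ conditioning set.
  P5: blocked at fork node Tl ∈ conditioning set.
  P6: blocked at fork node Tl ∈ conditioning set.
{Hk, Rw, Tl} satisfies the backdoor criterion.

Yes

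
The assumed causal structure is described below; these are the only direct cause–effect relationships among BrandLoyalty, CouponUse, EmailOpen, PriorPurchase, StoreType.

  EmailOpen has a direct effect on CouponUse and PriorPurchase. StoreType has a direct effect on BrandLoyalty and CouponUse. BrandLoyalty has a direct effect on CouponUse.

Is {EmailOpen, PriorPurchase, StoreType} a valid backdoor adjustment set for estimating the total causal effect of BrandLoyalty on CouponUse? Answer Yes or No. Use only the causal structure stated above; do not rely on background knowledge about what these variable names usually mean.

Yes

Backdoor paths from BrandLoyalty to CouponUse (paths whose first edge points into BrandLoyalty):
  P1: BrandLoyalty <- StoreType -> CouponUse
Condition 1 (no descendant of BrandLoyalty in the set): holds — descendants of BrandLoyalty are {CouponUse}; none are in {EmailOpen, PriorPurchase, StoreType}.
Condition 2 (every backdoor path blocked by {EmailOpen, PriorPurchase, StoreType}):
  P1: blocked at fork node StoreType ∈ conditioning set.
{EmailOpen, PriorPurchase, StoreType} satisfies the backdoor criterion.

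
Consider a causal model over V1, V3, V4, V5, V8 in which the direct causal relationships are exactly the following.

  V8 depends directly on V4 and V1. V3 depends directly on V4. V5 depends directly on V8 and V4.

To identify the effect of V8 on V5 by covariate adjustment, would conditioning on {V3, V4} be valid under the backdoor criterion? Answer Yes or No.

Yes

Backdoor paths from V8 to V5 (paths whose first edge points into V8):
  P1: V8 <- V4 -> V5
Condition 1 (no descendant of V8 in the set): holds — descendants of V8 are {V5}; none are in {V3, V4}.
Condition 2 (every backdoor path blocked by {V3, V4}):
  P1: blocked at fork node V4 ∈ conditioning set.
{V3, V4} satisfies the backdoor criterion.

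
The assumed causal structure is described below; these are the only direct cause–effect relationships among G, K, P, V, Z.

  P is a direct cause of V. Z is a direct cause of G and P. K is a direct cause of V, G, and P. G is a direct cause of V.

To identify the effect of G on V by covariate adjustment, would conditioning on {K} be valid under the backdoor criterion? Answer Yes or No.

No

Backdoor paths from G to V (paths whose first edge points into G):
  P1: G <- Z -> P <- K -> V
  P2: G <- Z -> P -> V
  P3: G <- K -> P -> V
  P4: G <- K -> V
Condition 1 (no descendant of G in the set): holds — descendants of G are {V}; none are in {K}.
Condition 2 (every backdoor path blocked by {K}):
  P1: blocked at collider P (neither it nor any descendant is in the conditioning set).
  P2: open — no interior node is in the conditioning set.
  P3: blocked at fork node K ∈ conditioning set.
  P4: blocked at fork node K ∈ conditioning set.
{K} does not satisfy the backdoor criterion.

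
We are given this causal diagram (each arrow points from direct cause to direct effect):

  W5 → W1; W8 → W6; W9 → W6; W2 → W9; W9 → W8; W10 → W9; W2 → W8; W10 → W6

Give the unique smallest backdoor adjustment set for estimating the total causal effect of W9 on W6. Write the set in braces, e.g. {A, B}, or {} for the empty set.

Variables eligible for adjustment (non-descendants of W9, excluding W9 and W6): {W1, W10, W2, W5}.
Backdoor paths from W9 to W6:
  P1: W9 <- W2 -> W8 -> W6
  P2: W9 <- W10 -> W6
The empty set is not sufficient: P1 (W9 <- W2 -> W8 -> W6) has no collider blocking it and no conditioned non-collider, so it is open.
Try {W10, W2}:
  P1: blocked at fork node W2 ∈ conditioning set.
  P2: blocked at fork node W10 ∈ conditioning set.
{W10, W2} contains no descendant of W9 and blocks every backdoor path.
Every element of {W10, W2} is needed (dropping W10 leaves P2 open; dropping W2 leaves P1 open), so no proper subset is valid.
Among all size-2 subsets of the eligible variables, only {W10, W2} blocks every backdoor path, so it is the unique smallest valid adjustment set.

{W10, W2}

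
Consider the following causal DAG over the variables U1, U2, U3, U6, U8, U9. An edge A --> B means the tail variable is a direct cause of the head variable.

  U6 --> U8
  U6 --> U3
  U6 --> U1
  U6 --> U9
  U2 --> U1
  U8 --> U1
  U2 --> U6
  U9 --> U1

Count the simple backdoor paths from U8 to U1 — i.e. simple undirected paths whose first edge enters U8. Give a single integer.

3

A backdoor path from U8 to U1 is any simple undirected path whose first edge points into U8 (i.e. leaves U8 via a parent).
Parents of U8: {U6}.
Enumerating:
  P1: U8 <- U6 <- U2 -> U1
  P2: U8 <- U6 -> U9 -> U1
  P3: U8 <- U6 -> U1
That exhausts the simple backdoor paths. Count: 3.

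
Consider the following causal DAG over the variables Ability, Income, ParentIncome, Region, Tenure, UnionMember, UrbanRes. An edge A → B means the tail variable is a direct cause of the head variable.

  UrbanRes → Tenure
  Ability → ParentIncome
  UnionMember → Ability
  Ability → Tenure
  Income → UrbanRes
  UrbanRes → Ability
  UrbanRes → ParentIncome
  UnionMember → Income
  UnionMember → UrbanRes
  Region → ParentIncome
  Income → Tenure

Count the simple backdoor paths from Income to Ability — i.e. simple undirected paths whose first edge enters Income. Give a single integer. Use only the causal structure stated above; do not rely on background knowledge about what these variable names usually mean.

A backdoor path from Income to Ability is any simple undirected path whose first edge points into Income (i.e. leaves Income via a parent).
Parents of Income: {UnionMember}.
Enumerating:
  P1: Income <- UnionMember -> UrbanRes -> Ability
  P2: Income <- UnionMember -> UrbanRes -> Tenure <- Ability
  P3: Income <- UnionMember -> UrbanRes -> ParentIncome <- Ability
  P4: Income <- UnionMember -> Ability
That exhausts the simple backdoor paths. Count: 4.

4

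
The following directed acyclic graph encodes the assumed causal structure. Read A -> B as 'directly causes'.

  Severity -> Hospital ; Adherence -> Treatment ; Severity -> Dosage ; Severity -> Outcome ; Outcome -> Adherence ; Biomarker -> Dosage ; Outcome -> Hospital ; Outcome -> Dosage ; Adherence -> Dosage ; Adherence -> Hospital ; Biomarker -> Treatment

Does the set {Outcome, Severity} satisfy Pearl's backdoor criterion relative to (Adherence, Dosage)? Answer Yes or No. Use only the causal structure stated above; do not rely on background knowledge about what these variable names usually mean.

Backdoor paths from Adherence to Dosage (paths whose first edge points into Adherence):
  P1: Adherence <- Outcome <- Severity -> Dosage
  P2: Adherence <- Outcome -> Dosage
  P3: Adherence <- Outcome -> Hospital <- Severity -> Dosage
Condition 1 (no descendant of Adherence in the set): holds — descendants of Adherence are {Dosage, Hospital, Treatment}; none are in {Outcome, Severity}.
Condition 2 (every backdoor path blocked by {Outcome, Severity}):
  P1: blocked at chain node Outcome ∈ conditioning set.
  P2: blocked at fork node Outcome ∈ conditioning set.
  P3: blocked at fork node Outcome ∈ conditioning set.
{Outcome, Severity} satisfies the backdoor criterion.

Yes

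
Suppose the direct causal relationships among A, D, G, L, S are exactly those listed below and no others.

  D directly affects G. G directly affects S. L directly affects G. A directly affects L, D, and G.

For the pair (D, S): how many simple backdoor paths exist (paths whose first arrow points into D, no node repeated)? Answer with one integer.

2

A backdoor path from D to S is any simple undirected path whose first edge points into D (i.e. leaves D via a parent).
Parents of D: {A}.
Enumerating:
  P1: D <- A -> L -> G -> S
  P2: D <- A -> G -> S
That exhausts the simple backdoor paths. Count: 2.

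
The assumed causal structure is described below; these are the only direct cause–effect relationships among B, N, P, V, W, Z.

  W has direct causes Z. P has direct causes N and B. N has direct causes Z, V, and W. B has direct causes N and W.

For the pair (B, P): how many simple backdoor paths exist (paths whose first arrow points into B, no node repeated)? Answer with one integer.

A backdoor path from B to P is any simple undirected path whose first edge points into B (i.e. leaves B via a parent).
Parents of B: {N, W}.
Enumerating:
  P1: B <- W <- Z -> N -> P
  P2: B <- W -> N -> P
  P3: B <- N -> P
That exhausts the simple backdoor paths. Count: 3.

3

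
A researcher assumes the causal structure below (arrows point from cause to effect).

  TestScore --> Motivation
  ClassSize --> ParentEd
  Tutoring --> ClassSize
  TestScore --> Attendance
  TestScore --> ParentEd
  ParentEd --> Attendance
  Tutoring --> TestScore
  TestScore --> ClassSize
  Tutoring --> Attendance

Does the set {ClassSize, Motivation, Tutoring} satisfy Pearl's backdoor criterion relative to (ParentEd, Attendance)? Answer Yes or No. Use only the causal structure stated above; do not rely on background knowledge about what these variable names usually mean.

Backdoor paths from ParentEd to Attendance (paths whose first edge points into ParentEd):
  P1: ParentEd <- TestScore <- Tutoring -> Attendance
  P2: ParentEd <- TestScore -> ClassSize <- Tutoring -> Attendance
  P3: ParentEd <- TestScore -> Attendance
  P4: ParentEd <- ClassSize <- Tutoring -> TestScore -> Attendance
  P5: ParentEd <- ClassSize <- Tutoring -> Attendance
  P6: ParentEd <- ClassSize <- TestScore <- Tutoring -> Attendance
  P7: ParentEd <- ClassSize <- TestScore -> Attendance
Condition 1 (no descendant of ParentEd in the set): holds — descendants of ParentEd are {Attendance}; none are in {ClassSize, Motivation, Tutoring}.
Condition 2 (every backdoor path blocked by {ClassSize, Motivation, Tutoring}):
  P1: blocked at fork node Tutoring ∈ conditioning set.
  P2: blocked at fork node Tutoring ∈ conditioning set.
  P3: open — no interior node is in the conditioning set.
  P4: blocked at chain node ClassSize ∈ conditioning set.
  P5: blocked at chain node ClassSize ∈ conditioning set.
  P6: blocked at chain node ClassSize ∈ conditioning set.
  P7: blocked at chain node ClassSize ∈ conditioning set.
{ClassSize, Motivation, Tutoring} does not satisfy the backdoor criterion.

No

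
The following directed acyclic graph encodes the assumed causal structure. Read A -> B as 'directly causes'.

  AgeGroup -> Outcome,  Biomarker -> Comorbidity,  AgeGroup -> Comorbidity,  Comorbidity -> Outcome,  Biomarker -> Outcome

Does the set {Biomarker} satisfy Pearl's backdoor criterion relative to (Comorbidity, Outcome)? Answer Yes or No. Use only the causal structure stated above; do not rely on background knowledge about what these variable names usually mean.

No

Backdoor paths from Comorbidity to Outcome (paths whose first edge points into Comorbidity):
  P1: Comorbidity <- AgeGroup -> Outcome
  P2: Comorbidity <- Biomarker -> Outcome
Condition 1 (no descendant of Comorbidity in the set): holds — descendants of Comorbidity are {Outcome}; none are in {Biomarker}.
Condition 2 (every backdoor path blocked by {Biomarker}):
  P1: open — no interior node is in the conditioning set.
  P2: blocked at fork node Biomarker ∈ conditioning set.
{Biomarker} does not satisfy the backdoor criterion.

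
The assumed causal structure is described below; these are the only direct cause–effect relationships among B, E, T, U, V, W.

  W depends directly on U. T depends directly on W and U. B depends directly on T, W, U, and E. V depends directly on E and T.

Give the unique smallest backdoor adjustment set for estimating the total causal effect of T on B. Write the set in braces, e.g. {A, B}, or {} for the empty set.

Variables eligible for adjustment (non-descendants of T, excluding T and B): {E, U, W}.
Backdoor paths from T to B:
  P1: T <- U -> W -> B
  P2: T <- U -> B
  P3: T <- W <- U -> B
  P4: T <- W -> B
The empty set is not sufficient: P1 (T <- U -> W -> B) has no collider blocking it and no conditioned non-collider, so it is open.
Try {U, W}:
  P1: blocked at fork node U ∈ conditioning set.
  P2: blocked at fork node U ∈ conditioning set.
  P3: blocked at chain node W ∈ conditioning set.
  P4: blocked at fork node W ∈ conditioning set.
{U, W} contains no descendant of T and blocks every backdoor path.
Every element of {U, W} is needed (dropping U leaves P2 open; dropping W leaves P4 open), so no proper subset is valid.
Among all size-2 subsets of the eligible variables, only {U, W} blocks every backdoor path, so it is the unique smallest valid adjustment set.

{U, W}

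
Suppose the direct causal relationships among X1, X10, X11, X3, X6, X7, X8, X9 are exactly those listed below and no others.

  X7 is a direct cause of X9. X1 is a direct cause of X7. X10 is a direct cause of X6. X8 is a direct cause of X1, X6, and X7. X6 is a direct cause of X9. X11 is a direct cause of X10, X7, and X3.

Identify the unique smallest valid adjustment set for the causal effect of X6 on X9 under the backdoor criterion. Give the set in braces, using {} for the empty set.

{X7}

Variables eligible for adjustment (non-descendants of X6, excluding X6 and X9): {X1, X10, X11, X3, X7, X8}.
Backdoor paths from X6 to X9:
  P1: X6 <- X8 -> X1 -> X7 -> X9
  P2: X6 <- X8 -> X7 -> X9
  P3: X6 <- X10 <- X11 -> X7 -> X9
The empty set is not sufficient: P1 (X6 <- X8 -> X1 -> X7 -> X9) has no collider blocking it and no conditioned non-collider, so it is open.
Try {X7}:
  P1: blocked at chain node X7 ∈ conditioning set.
  P2: blocked at chain node X7 ∈ conditioning set.
  P3: blocked at chain node X7 ∈ conditioning set.
{X7} contains no descendant of X6 and blocks every backdoor path.
No other singleton works — e.g. {X11} leaves P1 open — so {X7} is the unique smallest valid adjustment set.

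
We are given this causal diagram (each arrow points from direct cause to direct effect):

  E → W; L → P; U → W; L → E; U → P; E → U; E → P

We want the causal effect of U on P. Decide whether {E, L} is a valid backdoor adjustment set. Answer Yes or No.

Yes

Backdoor paths from U to P (paths whose first edge points into U):
  P1: U <- E <- L -> P
  P2: U <- E -> P
Condition 1 (no descendant of U in the set): holds — descendants of U are {P, W}; none are in {E, L}.
Condition 2 (every backdoor path blocked by {E, L}):
  P1: blocked at chain node E ∈ conditioning set.
  P2: blocked at fork node E ∈ conditioning set.
{E, L} satisfies the backdoor criterion.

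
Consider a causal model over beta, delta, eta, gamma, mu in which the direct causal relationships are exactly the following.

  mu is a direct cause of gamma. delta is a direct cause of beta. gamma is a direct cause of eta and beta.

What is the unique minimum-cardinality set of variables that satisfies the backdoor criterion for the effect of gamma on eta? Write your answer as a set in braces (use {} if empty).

Variables eligible for adjustment (non-descendants of gamma, excluding gamma and eta): {delta, mu}.
Backdoor paths from gamma to eta:
  (none)
With no backdoor paths the empty set already satisfies the criterion, and it is trivially minimal.

{}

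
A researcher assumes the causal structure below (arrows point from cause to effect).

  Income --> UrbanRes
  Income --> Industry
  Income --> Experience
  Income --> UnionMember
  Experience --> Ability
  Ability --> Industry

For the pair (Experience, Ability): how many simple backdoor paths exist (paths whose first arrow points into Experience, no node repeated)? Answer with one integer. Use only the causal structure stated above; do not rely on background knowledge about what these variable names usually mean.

1

A backdoor path from Experience to Ability is any simple undirected path whose first edge points into Experience (i.e. leaves Experience via a parent).
Parents of Experience: {Income}.
Enumerating:
  P1: Experience <- Income -> Industry <- Ability
That exhausts the simple backdoor paths. Count: 1.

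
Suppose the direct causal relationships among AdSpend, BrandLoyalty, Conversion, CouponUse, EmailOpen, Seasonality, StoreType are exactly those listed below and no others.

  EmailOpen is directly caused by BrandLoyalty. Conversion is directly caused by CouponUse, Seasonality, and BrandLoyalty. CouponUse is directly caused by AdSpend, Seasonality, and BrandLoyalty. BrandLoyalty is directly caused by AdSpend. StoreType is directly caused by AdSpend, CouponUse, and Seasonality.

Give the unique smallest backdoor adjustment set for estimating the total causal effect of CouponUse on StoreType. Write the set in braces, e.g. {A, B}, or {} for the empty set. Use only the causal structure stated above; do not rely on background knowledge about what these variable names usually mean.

Variables eligible for adjustment (non-descendants of CouponUse, excluding CouponUse and StoreType): {AdSpend, BrandLoyalty, EmailOpen, Seasonality}.
Backdoor paths from CouponUse to StoreType:
  P1: CouponUse <- AdSpend -> BrandLoyalty -> Conversion <- Seasonality -> StoreType
  P2: CouponUse <- AdSpend -> StoreType
  P3: CouponUse <- Seasonality -> StoreType
  P4: CouponUse <- Seasonality -> Conversion <- BrandLoyalty <- AdSpend -> StoreType
  P5: CouponUse <- BrandLoyalty <- AdSpend -> StoreType
  P6: CouponUse <- BrandLoyalty -> Conversion <- Seasonality -> StoreType
The empty set is not sufficient: P2 (CouponUse <- AdSpend -> StoreType) has no collider blocking it and no conditioned non-collider, so it is open.
Try {AdSpend, Seasonality}:
  P1: blocked at fork node AdSpend ∈ conditioning set.
  P2: blocked at fork node AdSpend ∈ conditioning set.
  P3: blocked at fork node Seasonality ∈ conditioning set.
  P4: blocked at fork node Seasonality ∈ conditioning set.
  P5: blocked at fork node AdSpend ∈ conditioning set.
  P6: blocked at collider Conversion (neither it nor any descendant is in the conditioning set).
{AdSpend, Seasonality} contains no descendant of CouponUse and blocks every backdoor path.
Every element of {AdSpend, Seasonality} is needed (dropping AdSpend leaves P2 open; dropping Seasonality leaves P3 open), so no proper subset is valid.
Among all size-2 subsets of the eligible variables, only {AdSpend, Seasonality} blocks every backdoor path, so it is the unique smallest valid adjustment set.

{AdSpend, Seasonality}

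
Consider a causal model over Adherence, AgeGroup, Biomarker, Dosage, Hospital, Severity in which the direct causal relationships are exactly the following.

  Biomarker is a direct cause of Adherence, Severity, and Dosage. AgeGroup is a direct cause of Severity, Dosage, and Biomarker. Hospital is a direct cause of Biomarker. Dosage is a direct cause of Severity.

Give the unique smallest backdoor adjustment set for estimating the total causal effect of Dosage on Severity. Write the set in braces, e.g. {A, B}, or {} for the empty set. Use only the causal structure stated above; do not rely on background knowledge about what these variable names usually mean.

{AgeGroup, Biomarker}

Variables eligible for adjustment (non-descendants of Dosage, excluding Dosage and Severity): {Adherence, AgeGroup, Biomarker, Hospital}.
Backdoor paths from Dosage to Severity:
  P1: Dosage <- AgeGroup -> Biomarker -> Severity
  P2: Dosage <- AgeGroup -> Severity
  P3: Dosage <- Biomarker <- AgeGroup -> Severity
  P4: Dosage <- Biomarker -> Severity
The empty set is not sufficient: P1 (Dosage <- AgeGroup -> Biomarker -> Severity) has no collider blocking it and no conditioned non-collider, so it is open.
Try {AgeGroup, Biomarker}:
  P1: blocked at fork node AgeGroup ∈ conditioning set.
  P2: blocked at fork node AgeGroup ∈ conditioning set.
  P3: blocked at chain node Biomarker ∈ conditioning set.
  P4: blocked at fork node Biomarker ∈ conditioning set.
{AgeGroup, Biomarker} contains no descendant of Dosage and blocks every backdoor path.
Every element of {AgeGroup, Biomarker} is needed (dropping AgeGroup leaves P2 open; dropping Biomarker leaves P4 open), so no proper subset is valid.
Among all size-2 subsets of the eligible variables, only {AgeGroup, Biomarker} blocks every backdoor path, so it is the unique smallest valid adjustment set.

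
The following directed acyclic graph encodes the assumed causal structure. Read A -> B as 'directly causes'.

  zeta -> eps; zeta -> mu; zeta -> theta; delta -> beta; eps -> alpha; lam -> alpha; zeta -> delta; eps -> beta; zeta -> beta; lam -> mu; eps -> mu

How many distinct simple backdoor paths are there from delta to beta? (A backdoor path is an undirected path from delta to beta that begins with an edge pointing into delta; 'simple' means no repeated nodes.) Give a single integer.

A backdoor path from delta to beta is any simple undirected path whose first edge points into delta (i.e. leaves delta via a parent).
Parents of delta: {zeta}.
Enumerating:
  P1: delta <- zeta -> eps -> beta
  P2: delta <- zeta -> mu <- lam -> alpha <- eps -> beta
  P3: delta <- zeta -> mu <- eps -> beta
  P4: delta <- zeta -> beta
That exhausts the simple backdoor paths. Count: 4.

4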